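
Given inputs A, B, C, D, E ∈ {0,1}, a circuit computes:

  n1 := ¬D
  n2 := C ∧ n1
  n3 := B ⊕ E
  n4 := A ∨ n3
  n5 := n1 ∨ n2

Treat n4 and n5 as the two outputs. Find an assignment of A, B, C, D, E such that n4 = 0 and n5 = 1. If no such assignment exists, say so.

A=0, B=1, C=1, D=0, E=1

Check with A=0, B=1, C=1, D=0, E=1:
n1 = ¬D = ¬0 = 1
n2 = C ∧ n1 = 1 ∧ 1 = 1
n3 = B ⊕ E = 1 ⊕ 1 = 0
n4 = A ∨ n3 = 0 ∨ 0 = 0
n5 = n1 ∨ n2 = 1 ∨ 1 = 1
So n4 = 0 and n5 = 1.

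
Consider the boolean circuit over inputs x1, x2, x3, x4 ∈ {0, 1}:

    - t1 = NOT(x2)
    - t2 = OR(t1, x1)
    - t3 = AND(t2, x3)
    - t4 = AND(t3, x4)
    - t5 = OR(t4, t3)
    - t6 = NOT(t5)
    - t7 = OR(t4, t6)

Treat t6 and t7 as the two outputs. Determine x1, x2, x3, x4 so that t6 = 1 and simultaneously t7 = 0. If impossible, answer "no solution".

Across all 16 input combinations, none give both t6 = 1 and t7 = 0.

no solution exists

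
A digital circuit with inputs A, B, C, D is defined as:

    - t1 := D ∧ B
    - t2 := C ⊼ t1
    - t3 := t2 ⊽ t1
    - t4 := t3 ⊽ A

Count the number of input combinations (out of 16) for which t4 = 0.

8

t4 = t3 ⊽ A must be 0, so at least one of t3, A is 1.
Enumerating the 16 input combinations, 8 give t4 = 0 and 8 give t4 = 1.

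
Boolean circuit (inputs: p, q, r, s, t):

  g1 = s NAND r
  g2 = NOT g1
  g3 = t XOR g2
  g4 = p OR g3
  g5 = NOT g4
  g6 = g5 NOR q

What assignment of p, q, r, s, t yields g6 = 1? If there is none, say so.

g6 = g5 NOR q must be 1, so both g5 = 0 and q = 0.
g5 = NOT g4 must be 0, so g4 = 1.
g4 = p OR g3 must be 1, so at least one of p, g3 is 1.
Check with p=1, q=0, r=1, s=1, t=1:
g1 = s NAND r = 1 NAND 1 = 0
g2 = NOT g1 = NOT 0 = 1
g3 = t XOR g2 = 1 XOR 1 = 0
g4 = p OR g3 = 1 OR 0 = 1
g5 = NOT g4 = NOT 1 = 0
g6 = g5 NOR q = 0 NOR 0 = 1
So g6 = 1 as required.

p=1, q=0, r=1, s=1, t=1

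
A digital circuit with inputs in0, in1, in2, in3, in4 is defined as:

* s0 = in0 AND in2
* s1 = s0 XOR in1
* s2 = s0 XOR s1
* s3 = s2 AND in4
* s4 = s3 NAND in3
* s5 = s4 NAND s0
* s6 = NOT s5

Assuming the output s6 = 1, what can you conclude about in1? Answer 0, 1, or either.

Both values of in1 occur among assignments with s6 = 1:
  in1=0: in0=1, in1=0, in2=1, in3=0, in4=0
  in1=1: in0=1, in1=1, in2=1, in3=0, in4=0

either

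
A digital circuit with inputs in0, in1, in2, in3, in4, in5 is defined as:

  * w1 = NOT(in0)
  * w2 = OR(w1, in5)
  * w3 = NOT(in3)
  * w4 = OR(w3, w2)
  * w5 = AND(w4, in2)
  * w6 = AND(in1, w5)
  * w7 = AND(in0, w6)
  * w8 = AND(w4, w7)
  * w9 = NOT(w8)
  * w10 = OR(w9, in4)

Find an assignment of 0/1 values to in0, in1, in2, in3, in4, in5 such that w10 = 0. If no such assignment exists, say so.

in0=1, in1=1, in2=1, in3=1, in4=0, in5=1

w10 = OR(w9, in4) must be 0, so both w9 = 0 and in4 = 0.
w9 = NOT(w8) must be 0, so w8 = 1.
Check with in0=1, in1=1, in2=1, in3=1, in4=0, in5=1:
w1 = NOT(in0) = NOT 1 = 0
w2 = OR(w1, in5) = OR(0, 1) = 1
w3 = NOT(in3) = NOT 1 = 0
w4 = OR(w3, w2) = OR(0, 1) = 1
w5 = AND(w4, in2) = AND(1, 1) = 1
w6 = AND(in1, w5) = AND(1, 1) = 1
w7 = AND(in0, w6) = AND(1, 1) = 1
w8 = AND(w4, w7) = AND(1, 1) = 1
w9 = NOT(w8) = NOT 1 = 0
w10 = OR(w9, in4) = OR(0, 0) = 0
So w10 = 0 as required.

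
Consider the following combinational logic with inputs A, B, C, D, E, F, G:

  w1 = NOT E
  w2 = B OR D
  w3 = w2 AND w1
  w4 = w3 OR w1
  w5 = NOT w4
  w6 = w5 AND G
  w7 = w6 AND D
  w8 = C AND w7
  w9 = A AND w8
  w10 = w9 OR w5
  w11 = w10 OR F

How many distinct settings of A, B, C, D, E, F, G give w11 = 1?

96

w11 = w10 OR F must be 1, so at least one of w10, F is 1.
Enumerating the 128 input combinations, 96 give w11 = 1 and 32 give w11 = 0.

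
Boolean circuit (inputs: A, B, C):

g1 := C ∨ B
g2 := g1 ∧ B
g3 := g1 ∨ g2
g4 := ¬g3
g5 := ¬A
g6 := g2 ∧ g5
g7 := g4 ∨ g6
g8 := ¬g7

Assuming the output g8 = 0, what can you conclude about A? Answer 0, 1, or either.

Both values of A occur among assignments with g8 = 0:
  A=0: A=0, B=0, C=0
  A=1: A=1, B=0, C=0

either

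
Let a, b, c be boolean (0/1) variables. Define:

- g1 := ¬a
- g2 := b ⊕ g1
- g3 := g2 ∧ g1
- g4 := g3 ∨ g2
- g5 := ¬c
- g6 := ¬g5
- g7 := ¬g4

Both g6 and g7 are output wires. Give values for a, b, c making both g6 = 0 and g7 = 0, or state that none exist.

a=1, b=1, c=0

Check with a=1, b=1, c=0:
g1 = ¬a = ¬1 = 0
g2 = b ⊕ g1 = 1 ⊕ 0 = 1
g3 = g2 ∧ g1 = 1 ∧ 0 = 0
g4 = g3 ∨ g2 = 0 ∨ 1 = 1
g5 = ¬c = ¬0 = 1
g6 = ¬g5 = ¬1 = 0
g7 = ¬g4 = ¬1 = 0
So g6 = 0 and g7 = 0.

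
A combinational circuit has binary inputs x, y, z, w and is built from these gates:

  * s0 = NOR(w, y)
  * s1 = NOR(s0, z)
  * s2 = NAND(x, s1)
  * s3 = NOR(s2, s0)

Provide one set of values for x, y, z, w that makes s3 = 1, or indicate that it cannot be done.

x=1, y=1, z=0, w=1

s3 = NOR(s2, s0) must be 1, so both s2 = 0 and s0 = 0.
Check with x=1, y=1, z=0, w=1:
s0 = NOR(w, y) = NOR(1, 1) = 0
s1 = NOR(s0, z) = NOR(0, 0) = 1
s2 = NAND(x, s1) = NAND(1, 1) = 0
s3 = NOR(s2, s0) = NOR(0, 0) = 1
So s3 = 1 as required.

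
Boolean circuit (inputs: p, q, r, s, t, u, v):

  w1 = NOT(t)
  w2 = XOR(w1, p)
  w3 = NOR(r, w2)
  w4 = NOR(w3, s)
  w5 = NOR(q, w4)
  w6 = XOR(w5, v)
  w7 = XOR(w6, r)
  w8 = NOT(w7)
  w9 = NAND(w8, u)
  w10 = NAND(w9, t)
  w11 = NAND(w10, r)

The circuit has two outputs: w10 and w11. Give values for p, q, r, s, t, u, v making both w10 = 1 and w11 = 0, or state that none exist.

p=1, q=1, r=1, s=1, t=0, u=1, v=0

Check with p=1, q=1, r=1, s=1, t=0, u=1, v=0:
w1 = NOT(t) = NOT 0 = 1
w2 = XOR(w1, p) = XOR(1, 1) = 0
w3 = NOR(r, w2) = NOR(1, 0) = 0
w4 = NOR(w3, s) = NOR(0, 1) = 0
w5 = NOR(q, w4) = NOR(1, 0) = 0
w6 = XOR(w5, v) = XOR(0, 0) = 0
w7 = XOR(w6, r) = XOR(0, 1) = 1
w8 = NOT(w7) = NOT 1 = 0
w9 = NAND(w8, u) = NAND(0, 1) = 1
w10 = NAND(w9, t) = NAND(1, 0) = 1
w11 = NAND(w10, r) = NAND(1, 1) = 0
So w10 = 1 and w11 = 0.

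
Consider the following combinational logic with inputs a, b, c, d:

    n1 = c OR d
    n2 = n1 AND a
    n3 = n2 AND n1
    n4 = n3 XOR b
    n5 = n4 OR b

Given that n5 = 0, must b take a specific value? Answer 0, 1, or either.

n5 = n4 OR b must be 0, so both n4 = 0 and b = 0.
n4 = n3 XOR b must be 0, so n3 and b are equal.
Every assignment with n5 = 0 has b = 0; there are 5 such assignment(s).

0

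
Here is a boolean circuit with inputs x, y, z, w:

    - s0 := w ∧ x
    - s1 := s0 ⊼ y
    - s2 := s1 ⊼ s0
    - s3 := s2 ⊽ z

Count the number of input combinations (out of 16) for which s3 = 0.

15

s3 = s2 ⊽ z must be 0, so at least one of s2, z is 1.
Enumerating the 16 input combinations, 15 give s3 = 0 and 1 give s3 = 1.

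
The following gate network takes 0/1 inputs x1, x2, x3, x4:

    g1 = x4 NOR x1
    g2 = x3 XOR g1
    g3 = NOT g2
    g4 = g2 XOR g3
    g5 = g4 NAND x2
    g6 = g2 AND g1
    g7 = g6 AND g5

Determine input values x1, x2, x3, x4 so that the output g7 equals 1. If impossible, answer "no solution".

x1=0, x2=0, x3=0, x4=0

Check with x1=0, x2=0, x3=0, x4=0:
g1 = x4 NOR x1 = 0 NOR 0 = 1
g2 = x3 XOR g1 = 0 XOR 1 = 1
g3 = NOT g2 = NOT 1 = 0
g4 = g2 XOR g3 = 1 XOR 0 = 1
g5 = g4 NAND x2 = 1 NAND 0 = 1
g6 = g2 AND g1 = 1 AND 1 = 1
g7 = g6 AND g5 = 1 AND 1 = 1
So g7 = 1 as required.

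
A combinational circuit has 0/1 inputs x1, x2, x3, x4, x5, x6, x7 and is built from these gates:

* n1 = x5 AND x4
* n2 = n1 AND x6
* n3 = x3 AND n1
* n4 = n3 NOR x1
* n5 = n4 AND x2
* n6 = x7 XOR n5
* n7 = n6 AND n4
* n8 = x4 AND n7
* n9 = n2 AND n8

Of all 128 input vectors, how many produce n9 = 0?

126

n9 = n2 AND n8 must be 0, so at least one of n2, n8 is 0.
Enumerating the 128 input combinations, 126 give n9 = 0 and 2 give n9 = 1.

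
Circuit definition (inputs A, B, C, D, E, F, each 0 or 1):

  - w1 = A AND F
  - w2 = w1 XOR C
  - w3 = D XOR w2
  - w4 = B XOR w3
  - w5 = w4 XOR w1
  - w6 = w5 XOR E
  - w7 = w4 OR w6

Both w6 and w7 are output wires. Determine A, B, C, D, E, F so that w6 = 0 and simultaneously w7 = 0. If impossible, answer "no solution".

Check with A=1, B=1, C=0, D=0, E=1, F=1:
w1 = A AND F = 1 AND 1 = 1
w2 = w1 XOR C = 1 XOR 0 = 1
w3 = D XOR w2 = 0 XOR 1 = 1
w4 = B XOR w3 = 1 XOR 1 = 0
w5 = w4 XOR w1 = 0 XOR 1 = 1
w6 = w5 XOR E = 1 XOR 1 = 0
w7 = w4 OR w6 = 0 OR 0 = 0
So w6 = 0 and w7 = 0.

A=1, B=1, C=0, D=0, E=1, F=1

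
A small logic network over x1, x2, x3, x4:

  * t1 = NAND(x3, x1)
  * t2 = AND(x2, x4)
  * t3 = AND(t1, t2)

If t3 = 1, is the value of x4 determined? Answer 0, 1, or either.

1

t3 = AND(t1, t2) must be 1, so both t1 = 1 and t2 = 1.
Every assignment with t3 = 1 has x4 = 1; there are 3 such assignment(s).
  x1=0, x2=1, x3=0, x4=1
  x1=0, x2=1, x3=1, x4=1
  x1=1, x2=1, x3=0, x4=1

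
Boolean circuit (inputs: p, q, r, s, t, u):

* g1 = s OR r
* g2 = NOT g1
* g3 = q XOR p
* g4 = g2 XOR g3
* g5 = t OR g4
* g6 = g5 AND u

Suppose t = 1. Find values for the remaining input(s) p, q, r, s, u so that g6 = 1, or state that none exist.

p=0, q=0, r=1, s=0, u=1

g6 = g5 AND u must be 1, so both g5 = 1 and u = 1.
Check with t = 1 and p=0, q=0, r=1, s=0, u=1:
g1 = s OR r = 0 OR 1 = 1
g2 = NOT g1 = NOT 1 = 0
g3 = q XOR p = 0 XOR 0 = 0
g4 = g2 XOR g3 = 0 XOR 0 = 0
g5 = t OR g4 = 1 OR 0 = 1
g6 = g5 AND u = 1 AND 1 = 1
So g6 = 1.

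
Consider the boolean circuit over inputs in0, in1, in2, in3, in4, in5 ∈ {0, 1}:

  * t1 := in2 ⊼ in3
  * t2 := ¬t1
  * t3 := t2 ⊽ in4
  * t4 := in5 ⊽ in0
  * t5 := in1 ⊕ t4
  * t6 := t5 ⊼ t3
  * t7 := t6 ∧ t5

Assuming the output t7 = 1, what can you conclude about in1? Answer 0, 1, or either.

either

Both values of in1 occur among assignments with t7 = 1:
  in1=0: in0=0, in1=0, in2=0, in3=0, in4=1, in5=0
  in1=1: in0=0, in1=1, in2=0, in3=0, in4=1, in5=1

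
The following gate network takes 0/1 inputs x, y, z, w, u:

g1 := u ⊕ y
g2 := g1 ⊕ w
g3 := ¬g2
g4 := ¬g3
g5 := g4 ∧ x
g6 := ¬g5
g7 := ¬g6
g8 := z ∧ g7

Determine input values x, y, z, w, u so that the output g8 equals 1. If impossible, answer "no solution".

g8 = z ∧ g7 must be 1, so both z = 1 and g7 = 1.
g7 = ¬g6 must be 1, so g6 = 0.
Check with x=1, y=0, z=1, w=1, u=0:
g1 = u ⊕ y = 0 ⊕ 0 = 0
g2 = g1 ⊕ w = 0 ⊕ 1 = 1
g3 = ¬g2 = ¬1 = 0
g4 = ¬g3 = ¬0 = 1
g5 = g4 ∧ x = 1 ∧ 1 = 1
g6 = ¬g5 = ¬1 = 0
g7 = ¬g6 = ¬0 = 1
g8 = z ∧ g7 = 1 ∧ 1 = 1
So g8 = 1 as required.

x=1, y=0, z=1, w=1, u=0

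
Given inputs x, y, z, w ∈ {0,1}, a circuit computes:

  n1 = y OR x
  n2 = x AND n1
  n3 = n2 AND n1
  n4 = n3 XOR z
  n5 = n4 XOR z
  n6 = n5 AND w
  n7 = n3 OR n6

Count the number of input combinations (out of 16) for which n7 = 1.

8

n7 = n3 OR n6 must be 1, so at least one of n3, n6 is 1.
Enumerating the 16 input combinations, 8 give n7 = 1 and 8 give n7 = 0.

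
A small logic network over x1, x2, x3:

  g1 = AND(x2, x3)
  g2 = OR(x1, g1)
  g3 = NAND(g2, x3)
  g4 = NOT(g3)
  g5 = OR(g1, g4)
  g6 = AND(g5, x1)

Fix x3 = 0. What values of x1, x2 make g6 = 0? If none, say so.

Check with x3 = 0 and x1=1, x2=0:
g1 = AND(x2, x3) = AND(0, 0) = 0
g2 = OR(x1, g1) = OR(1, 0) = 1
g3 = NAND(g2, x3) = NAND(1, 0) = 1
g4 = NOT(g3) = NOT 1 = 0
g5 = OR(g1, g4) = OR(0, 0) = 0
g6 = AND(g5, x1) = AND(0, 1) = 0
So g6 = 0.

x1=1, x2=0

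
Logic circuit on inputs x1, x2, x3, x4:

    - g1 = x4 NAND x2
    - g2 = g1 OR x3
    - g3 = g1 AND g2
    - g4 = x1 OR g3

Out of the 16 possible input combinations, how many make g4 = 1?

g4 = x1 OR g3 must be 1, so at least one of x1, g3 is 1.
Enumerating the 16 input combinations, 14 give g4 = 1 and 2 give g4 = 0.

14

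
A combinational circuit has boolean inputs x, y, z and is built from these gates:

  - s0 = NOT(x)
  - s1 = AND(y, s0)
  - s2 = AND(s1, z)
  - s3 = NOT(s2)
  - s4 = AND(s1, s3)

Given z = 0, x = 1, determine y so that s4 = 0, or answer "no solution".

s4 = AND(s1, s3) must be 0, so at least one of s1, s3 is 0.
Check with z = 0, x = 1 and y=1:
s0 = NOT(x) = NOT 1 = 0
s1 = AND(y, s0) = AND(1, 0) = 0
s2 = AND(s1, z) = AND(0, 0) = 0
s3 = NOT(s2) = NOT 0 = 1
s4 = AND(s1, s3) = AND(0, 1) = 0
So s4 = 0.

y=1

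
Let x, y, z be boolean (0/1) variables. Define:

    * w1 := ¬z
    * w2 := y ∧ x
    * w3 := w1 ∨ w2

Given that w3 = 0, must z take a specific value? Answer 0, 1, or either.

1

w3 = w1 ∨ w2 must be 0, so both w1 = 0 and w2 = 0.
Every assignment with w3 = 0 has z = 1; there are 3 such assignment(s).
  x=0, y=0, z=1
  x=0, y=1, z=1
  x=1, y=0, z=1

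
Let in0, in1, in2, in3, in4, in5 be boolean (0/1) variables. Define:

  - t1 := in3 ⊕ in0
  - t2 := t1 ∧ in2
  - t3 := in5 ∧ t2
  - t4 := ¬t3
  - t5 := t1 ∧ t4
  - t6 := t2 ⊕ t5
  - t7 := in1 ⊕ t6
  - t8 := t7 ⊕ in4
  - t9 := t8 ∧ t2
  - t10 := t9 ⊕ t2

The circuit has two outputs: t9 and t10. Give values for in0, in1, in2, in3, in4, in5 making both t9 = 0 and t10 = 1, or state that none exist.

in0=1 in1=0 in2=1 in3=0 in4=1 in5=1

Check with in0=1 in1=0 in2=1 in3=0 in4=1 in5=1:
t1 = in3 ⊕ in0 = 0 ⊕ 1 = 1
t2 = t1 ∧ in2 = 1 ∧ 1 = 1
t3 = in5 ∧ t2 = 1 ∧ 1 = 1
t4 = ¬t3 = ¬1 = 0
t5 = t1 ∧ t4 = 1 ∧ 0 = 0
t6 = t2 ⊕ t5 = 1 ⊕ 0 = 1
t7 = in1 ⊕ t6 = 0 ⊕ 1 = 1
t8 = t7 ⊕ in4 = 1 ⊕ 1 = 0
t9 = t8 ∧ t2 = 0 ∧ 1 = 0
t10 = t9 ⊕ t2 = 0 ⊕ 1 = 1
So t9 = 0 and t10 = 1.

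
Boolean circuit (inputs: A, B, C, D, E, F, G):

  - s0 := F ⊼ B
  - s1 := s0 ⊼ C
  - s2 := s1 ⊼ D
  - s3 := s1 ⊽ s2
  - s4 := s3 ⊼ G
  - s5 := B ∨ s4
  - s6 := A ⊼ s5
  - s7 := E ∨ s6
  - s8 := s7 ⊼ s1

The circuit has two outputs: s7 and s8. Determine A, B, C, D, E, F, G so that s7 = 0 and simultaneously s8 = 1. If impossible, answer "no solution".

A=1, B=0, C=1, D=1, E=0, F=0, G=0

Check with A=1, B=0, C=1, D=1, E=0, F=0, G=0:
s0 = F ⊼ B = 0 ⊼ 0 = 1
s1 = s0 ⊼ C = 1 ⊼ 1 = 0
s2 = s1 ⊼ D = 0 ⊼ 1 = 1
s3 = s1 ⊽ s2 = 0 ⊽ 1 = 0
s4 = s3 ⊼ G = 0 ⊼ 0 = 1
s5 = B ∨ s4 = 0 ∨ 1 = 1
s6 = A ⊼ s5 = 1 ⊼ 1 = 0
s7 = E ∨ s6 = 0 ∨ 0 = 0
s8 = s7 ⊼ s1 = 0 ⊼ 0 = 1
So s7 = 0 and s8 = 1.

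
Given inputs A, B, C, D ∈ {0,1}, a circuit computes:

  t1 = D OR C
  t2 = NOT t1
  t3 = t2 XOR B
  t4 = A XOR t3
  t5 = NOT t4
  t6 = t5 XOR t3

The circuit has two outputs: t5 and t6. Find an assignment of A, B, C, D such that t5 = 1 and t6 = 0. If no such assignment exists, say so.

A=1, B=1, C=1, D=0

Check with A=1, B=1, C=1, D=0:
t1 = D OR C = 0 OR 1 = 1
t2 = NOT t1 = NOT 1 = 0
t3 = t2 XOR B = 0 XOR 1 = 1
t4 = A XOR t3 = 1 XOR 1 = 0
t5 = NOT t4 = NOT 0 = 1
t6 = t5 XOR t3 = 1 XOR 1 = 0
So t5 = 1 and t6 = 0.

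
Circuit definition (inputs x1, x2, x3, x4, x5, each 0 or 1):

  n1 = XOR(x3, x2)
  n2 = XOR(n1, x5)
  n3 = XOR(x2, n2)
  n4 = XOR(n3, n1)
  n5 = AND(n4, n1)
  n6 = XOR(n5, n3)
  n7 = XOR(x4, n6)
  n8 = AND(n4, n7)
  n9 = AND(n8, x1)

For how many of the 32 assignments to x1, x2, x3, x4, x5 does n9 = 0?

n9 = AND(n8, x1) must be 0, so at least one of n8, x1 is 0.
Enumerating the 32 input combinations, 28 give n9 = 0 and 4 give n9 = 1.

28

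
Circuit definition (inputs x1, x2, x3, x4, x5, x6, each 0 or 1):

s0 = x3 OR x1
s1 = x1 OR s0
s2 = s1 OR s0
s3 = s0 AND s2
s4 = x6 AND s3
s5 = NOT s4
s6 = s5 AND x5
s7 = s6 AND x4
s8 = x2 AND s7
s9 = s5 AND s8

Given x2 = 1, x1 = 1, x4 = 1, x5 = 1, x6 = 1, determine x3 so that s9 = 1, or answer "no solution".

With x2 = 1, x1 = 1, x4 = 1, x5 = 1, x6 = 1 fixed, none of the 2 settings of x3 give s9 = 1.
For example, with x3=1:
s0 = x3 OR x1 = 1 OR 1 = 1
s1 = x1 OR s0 = 1 OR 1 = 1
s2 = s1 OR s0 = 1 OR 1 = 1
s3 = s0 AND s2 = 1 AND 1 = 1
s4 = x6 AND s3 = 1 AND 1 = 1
s5 = NOT s4 = NOT 1 = 0
s6 = s5 AND x5 = 0 AND 1 = 0
s7 = s6 AND x4 = 0 AND 1 = 0
s8 = x2 AND s7 = 1 AND 0 = 0
s9 = s5 AND s8 = 0 AND 0 = 0
giving s9 = 0 ≠ 1.

no solution exists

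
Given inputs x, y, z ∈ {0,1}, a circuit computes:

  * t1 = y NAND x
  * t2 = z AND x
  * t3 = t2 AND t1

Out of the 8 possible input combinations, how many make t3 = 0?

t3 = t2 AND t1 must be 0, so at least one of t2, t1 is 0.
Enumerating the 8 input combinations, 7 give t3 = 0 and 1 give t3 = 1.

7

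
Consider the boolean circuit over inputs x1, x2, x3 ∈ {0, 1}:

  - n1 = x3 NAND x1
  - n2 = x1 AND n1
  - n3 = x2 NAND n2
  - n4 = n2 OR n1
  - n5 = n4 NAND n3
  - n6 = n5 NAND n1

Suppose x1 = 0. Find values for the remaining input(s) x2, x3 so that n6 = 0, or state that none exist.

With x1 = 0 fixed, none of the 4 settings of x2, x3 give n6 = 0.
For example, with x2=1, x3=1:
n1 = x3 NAND x1 = 1 NAND 0 = 1
n2 = x1 AND n1 = 0 AND 1 = 0
n3 = x2 NAND n2 = 1 NAND 0 = 1
n4 = n2 OR n1 = 0 OR 1 = 1
n5 = n4 NAND n3 = 1 NAND 1 = 0
n6 = n5 NAND n1 = 0 NAND 1 = 1
giving n6 = 1 ≠ 0.

no solution exists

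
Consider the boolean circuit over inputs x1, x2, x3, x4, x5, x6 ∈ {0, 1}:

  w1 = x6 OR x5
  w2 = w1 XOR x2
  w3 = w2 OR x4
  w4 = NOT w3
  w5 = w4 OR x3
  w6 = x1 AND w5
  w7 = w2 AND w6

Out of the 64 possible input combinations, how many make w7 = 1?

w7 = w2 AND w6 must be 1, so both w2 = 1 and w6 = 1.
w2 = w1 XOR x2 must be 1, so w1 and x2 differ.
Enumerating the 64 input combinations, 8 give w7 = 1 and 56 give w7 = 0.

8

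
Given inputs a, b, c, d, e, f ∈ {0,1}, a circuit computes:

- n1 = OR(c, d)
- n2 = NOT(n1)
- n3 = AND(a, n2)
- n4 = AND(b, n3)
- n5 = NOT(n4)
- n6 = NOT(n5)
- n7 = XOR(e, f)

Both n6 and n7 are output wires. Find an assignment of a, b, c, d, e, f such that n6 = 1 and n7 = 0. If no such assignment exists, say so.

a=1, b=1, c=0, d=0, e=1, f=1

Check with a=1, b=1, c=0, d=0, e=1, f=1:
n1 = OR(c, d) = OR(0, 0) = 0
n2 = NOT(n1) = NOT 0 = 1
n3 = AND(a, n2) = AND(1, 1) = 1
n4 = AND(b, n3) = AND(1, 1) = 1
n5 = NOT(n4) = NOT 1 = 0
n6 = NOT(n5) = NOT 0 = 1
n7 = XOR(e, f) = XOR(1, 1) = 0
So n6 = 1 and n7 = 0.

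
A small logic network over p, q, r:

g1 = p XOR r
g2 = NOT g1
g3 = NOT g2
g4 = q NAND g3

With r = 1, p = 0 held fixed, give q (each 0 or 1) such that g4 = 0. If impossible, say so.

g4 = q NAND g3 must be 0, so both q = 1 and g3 = 1.
Check with r = 1, p = 0 and q=1:
g1 = p XOR r = 0 XOR 1 = 1
g2 = NOT g1 = NOT 1 = 0
g3 = NOT g2 = NOT 0 = 1
g4 = q NAND g3 = 1 NAND 1 = 0
So g4 = 0.

q=1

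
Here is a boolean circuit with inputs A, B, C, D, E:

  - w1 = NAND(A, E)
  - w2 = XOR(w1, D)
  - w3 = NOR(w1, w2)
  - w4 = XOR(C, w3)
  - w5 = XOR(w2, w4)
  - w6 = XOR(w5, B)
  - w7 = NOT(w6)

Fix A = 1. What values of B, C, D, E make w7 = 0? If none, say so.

Check with A = 1 and B=0, C=0, D=1, E=1:
w1 = NAND(A, E) = NAND(1, 1) = 0
w2 = XOR(w1, D) = XOR(0, 1) = 1
w3 = NOR(w1, w2) = NOR(0, 1) = 0
w4 = XOR(C, w3) = XOR(0, 0) = 0
w5 = XOR(w2, w4) = XOR(1, 0) = 1
w6 = XOR(w5, B) = XOR(1, 0) = 1
w7 = NOT(w6) = NOT 1 = 0
So w7 = 0.

B=0, C=0, D=1, E=1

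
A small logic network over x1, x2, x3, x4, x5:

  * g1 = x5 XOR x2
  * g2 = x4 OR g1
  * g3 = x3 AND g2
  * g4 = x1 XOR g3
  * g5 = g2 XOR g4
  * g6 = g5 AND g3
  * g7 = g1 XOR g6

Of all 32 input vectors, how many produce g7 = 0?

g7 = g1 XOR g6 must be 0, so g1 and g6 are equal.
Enumerating the 32 input combinations, 18 give g7 = 0 and 14 give g7 = 1.

18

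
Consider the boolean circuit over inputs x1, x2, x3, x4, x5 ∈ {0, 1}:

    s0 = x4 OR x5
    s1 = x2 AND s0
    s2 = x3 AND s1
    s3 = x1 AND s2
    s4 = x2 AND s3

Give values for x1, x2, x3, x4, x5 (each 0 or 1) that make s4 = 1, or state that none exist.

x1=1, x2=1, x3=1, x4=1, x5=1

s4 = x2 AND s3 must be 1, so both x2 = 1 and s3 = 1.
Check with x1=1, x2=1, x3=1, x4=1, x5=1:
s0 = x4 OR x5 = 1 OR 1 = 1
s1 = x2 AND s0 = 1 AND 1 = 1
s2 = x3 AND s1 = 1 AND 1 = 1
s3 = x1 AND s2 = 1 AND 1 = 1
s4 = x2 AND s3 = 1 AND 1 = 1
So s4 = 1 as required.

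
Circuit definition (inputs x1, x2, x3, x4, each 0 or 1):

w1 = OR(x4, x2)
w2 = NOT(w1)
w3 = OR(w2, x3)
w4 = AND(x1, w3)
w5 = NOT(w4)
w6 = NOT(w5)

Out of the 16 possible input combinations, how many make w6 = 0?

w6 = NOT(w5) must be 0, so w5 = 1.
Enumerating the 16 input combinations, 11 give w6 = 0 and 5 give w6 = 1.

11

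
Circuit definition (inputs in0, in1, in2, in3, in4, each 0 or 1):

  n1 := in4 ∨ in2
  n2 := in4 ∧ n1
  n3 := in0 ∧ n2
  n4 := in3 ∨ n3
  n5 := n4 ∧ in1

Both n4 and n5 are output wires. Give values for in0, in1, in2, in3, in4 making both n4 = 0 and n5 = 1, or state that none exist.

Across all 32 input combinations, none give both n4 = 0 and n5 = 1.

no solution exists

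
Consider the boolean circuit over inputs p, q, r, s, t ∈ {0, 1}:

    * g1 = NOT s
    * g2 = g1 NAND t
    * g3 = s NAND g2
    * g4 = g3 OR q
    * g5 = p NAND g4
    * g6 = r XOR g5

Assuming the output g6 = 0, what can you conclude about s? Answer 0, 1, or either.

Both values of s occur among assignments with g6 = 0:
  s=0: p=0, q=0, r=1, s=0, t=0
  s=1: p=0, q=0, r=1, s=1, t=0

either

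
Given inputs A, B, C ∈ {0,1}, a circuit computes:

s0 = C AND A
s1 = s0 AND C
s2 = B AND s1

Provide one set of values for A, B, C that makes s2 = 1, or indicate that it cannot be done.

A=1, B=1, C=1

Check with A=1, B=1, C=1:
s0 = C AND A = 1 AND 1 = 1
s1 = s0 AND C = 1 AND 1 = 1
s2 = B AND s1 = 1 AND 1 = 1
So s2 = 1 as required.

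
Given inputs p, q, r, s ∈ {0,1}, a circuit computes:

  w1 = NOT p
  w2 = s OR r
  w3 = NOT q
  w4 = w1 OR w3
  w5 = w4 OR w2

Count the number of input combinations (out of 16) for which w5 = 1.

15

w5 = w4 OR w2 must be 1, so at least one of w4, w2 is 1.
Enumerating the 16 input combinations, 15 give w5 = 1 and 1 give w5 = 0.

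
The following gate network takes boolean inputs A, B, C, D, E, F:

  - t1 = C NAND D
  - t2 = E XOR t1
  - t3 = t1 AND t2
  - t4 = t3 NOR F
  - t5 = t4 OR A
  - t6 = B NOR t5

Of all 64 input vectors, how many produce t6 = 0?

t6 = B NOR t5 must be 0, so at least one of B, t5 is 1.
Enumerating the 64 input combinations, 53 give t6 = 0 and 11 give t6 = 1.

53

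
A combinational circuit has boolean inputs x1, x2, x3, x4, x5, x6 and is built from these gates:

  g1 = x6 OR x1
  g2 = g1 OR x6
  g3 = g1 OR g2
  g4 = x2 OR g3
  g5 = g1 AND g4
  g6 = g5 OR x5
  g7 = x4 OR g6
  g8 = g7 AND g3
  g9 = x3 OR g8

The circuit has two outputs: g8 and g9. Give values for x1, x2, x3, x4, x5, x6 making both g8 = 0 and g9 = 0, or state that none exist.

x1=0, x2=0, x3=0, x4=0, x5=1, x6=0

Check with x1=0, x2=0, x3=0, x4=0, x5=1, x6=0:
g1 = x6 OR x1 = 0 OR 0 = 0
g2 = g1 OR x6 = 0 OR 0 = 0
g3 = g1 OR g2 = 0 OR 0 = 0
g4 = x2 OR g3 = 0 OR 0 = 0
g5 = g1 AND g4 = 0 AND 0 = 0
g6 = g5 OR x5 = 0 OR 1 = 1
g7 = x4 OR g6 = 0 OR 1 = 1
g8 = g7 AND g3 = 1 AND 0 = 0
g9 = x3 OR g8 = 0 OR 0 = 0
So g8 = 0 and g9 = 0.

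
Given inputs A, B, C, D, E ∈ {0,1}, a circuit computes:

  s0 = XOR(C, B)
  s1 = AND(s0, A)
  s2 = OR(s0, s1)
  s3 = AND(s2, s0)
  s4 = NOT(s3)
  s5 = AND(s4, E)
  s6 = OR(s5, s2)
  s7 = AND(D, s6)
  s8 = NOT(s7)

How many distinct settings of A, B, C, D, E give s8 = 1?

20

s8 = NOT(s7) must be 1, so s7 = 0.
s7 = AND(D, s6) must be 0, so at least one of D, s6 is 0.
Enumerating the 32 input combinations, 20 give s8 = 1 and 12 give s8 = 0.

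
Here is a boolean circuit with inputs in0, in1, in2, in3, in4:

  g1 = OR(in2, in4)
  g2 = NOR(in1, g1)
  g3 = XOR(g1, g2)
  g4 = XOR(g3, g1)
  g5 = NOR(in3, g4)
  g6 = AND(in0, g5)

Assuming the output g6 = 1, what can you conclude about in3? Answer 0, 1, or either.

g6 = AND(in0, g5) must be 1, so both in0 = 1 and g5 = 1.
Every assignment with g6 = 1 has in3 = 0; there are 7 such assignment(s).

0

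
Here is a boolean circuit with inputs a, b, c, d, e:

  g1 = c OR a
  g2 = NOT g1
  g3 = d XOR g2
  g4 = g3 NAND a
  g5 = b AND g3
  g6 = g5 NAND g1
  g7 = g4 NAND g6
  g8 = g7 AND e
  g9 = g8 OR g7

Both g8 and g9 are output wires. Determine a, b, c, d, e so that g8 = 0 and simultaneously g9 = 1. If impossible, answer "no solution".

Check with a=0, b=1, c=1, d=1, e=0:
g1 = c OR a = 1 OR 0 = 1
g2 = NOT g1 = NOT 1 = 0
g3 = d XOR g2 = 1 XOR 0 = 1
g4 = g3 NAND a = 1 NAND 0 = 1
g5 = b AND g3 = 1 AND 1 = 1
g6 = g5 NAND g1 = 1 NAND 1 = 0
g7 = g4 NAND g6 = 1 NAND 0 = 1
g8 = g7 AND e = 1 AND 0 = 0
g9 = g8 OR g7 = 0 OR 1 = 1
So g8 = 0 and g9 = 1.

a=0, b=1, c=1, d=1, e=0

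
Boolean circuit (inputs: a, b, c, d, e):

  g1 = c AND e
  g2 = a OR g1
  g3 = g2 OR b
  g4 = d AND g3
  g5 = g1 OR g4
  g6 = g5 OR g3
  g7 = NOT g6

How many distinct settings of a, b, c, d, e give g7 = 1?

6

g7 = NOT g6 must be 1, so g6 = 0.
Satisfying assignments:
  a=0, b=0, c=0, d=0, e=0
  a=0, b=0, c=0, d=0, e=1
  a=0, b=0, c=0, d=1, e=0
  a=0, b=0, c=0, d=1, e=1
  a=0, b=0, c=1, d=0, e=0
  a=0, b=0, c=1, d=1, e=0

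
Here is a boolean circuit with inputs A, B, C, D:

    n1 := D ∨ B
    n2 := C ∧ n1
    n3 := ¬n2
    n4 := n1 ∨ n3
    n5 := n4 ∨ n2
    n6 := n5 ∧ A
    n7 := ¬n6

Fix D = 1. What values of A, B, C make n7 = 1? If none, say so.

A=0 B=0 C=1

Check with D = 1 and A=0, B=0, C=1:
n1 = D ∨ B = 1 ∨ 0 = 1
n2 = C ∧ n1 = 1 ∧ 1 = 1
n3 = ¬n2 = ¬1 = 0
n4 = n1 ∨ n3 = 1 ∨ 0 = 1
n5 = n4 ∨ n2 = 1 ∨ 1 = 1
n6 = n5 ∧ A = 1 ∧ 0 = 0
n7 = ¬n6 = ¬0 = 1
So n7 = 1.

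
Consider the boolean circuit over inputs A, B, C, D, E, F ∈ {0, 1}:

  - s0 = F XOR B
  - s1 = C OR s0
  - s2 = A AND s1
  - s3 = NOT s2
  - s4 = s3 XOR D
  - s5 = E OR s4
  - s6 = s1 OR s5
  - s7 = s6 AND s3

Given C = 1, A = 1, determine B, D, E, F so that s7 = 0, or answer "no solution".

s7 = s6 AND s3 must be 0, so at least one of s6, s3 is 0.
Check with C = 1, A = 1 and B=1, D=0, E=0, F=0:
s0 = F XOR B = 0 XOR 1 = 1
s1 = C OR s0 = 1 OR 1 = 1
s2 = A AND s1 = 1 AND 1 = 1
s3 = NOT s2 = NOT 1 = 0
s4 = s3 XOR D = 0 XOR 0 = 0
s5 = E OR s4 = 0 OR 0 = 0
s6 = s1 OR s5 = 1 OR 0 = 1
s7 = s6 AND s3 = 1 AND 0 = 0
So s7 = 0.

B=1, D=0, E=0, F=0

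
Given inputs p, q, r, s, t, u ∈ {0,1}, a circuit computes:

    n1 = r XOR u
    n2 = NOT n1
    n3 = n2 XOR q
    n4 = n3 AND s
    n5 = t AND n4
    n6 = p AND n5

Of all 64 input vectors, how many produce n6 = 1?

n6 = p AND n5 must be 1, so both p = 1 and n5 = 1.
Enumerating the 64 input combinations, 4 give n6 = 1 and 60 give n6 = 0.

4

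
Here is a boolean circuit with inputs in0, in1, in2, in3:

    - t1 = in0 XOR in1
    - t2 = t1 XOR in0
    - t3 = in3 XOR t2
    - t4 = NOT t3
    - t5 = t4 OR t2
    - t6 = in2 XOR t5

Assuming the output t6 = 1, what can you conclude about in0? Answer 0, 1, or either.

Both values of in0 occur among assignments with t6 = 1:
  in0=0: in0=0, in1=0, in2=0, in3=0
  in0=1: in0=1, in1=0, in2=0, in3=0

either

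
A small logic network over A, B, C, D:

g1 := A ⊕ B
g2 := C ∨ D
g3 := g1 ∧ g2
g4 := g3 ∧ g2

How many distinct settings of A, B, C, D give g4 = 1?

6

g4 = g3 ∧ g2 must be 1, so both g3 = 1 and g2 = 1.
Satisfying assignments:
  A=0, B=1, C=0, D=1
  A=0, B=1, C=1, D=0
  A=0, B=1, C=1, D=1
  A=1, B=0, C=0, D=1
  A=1, B=0, C=1, D=0
  A=1, B=0, C=1, D=1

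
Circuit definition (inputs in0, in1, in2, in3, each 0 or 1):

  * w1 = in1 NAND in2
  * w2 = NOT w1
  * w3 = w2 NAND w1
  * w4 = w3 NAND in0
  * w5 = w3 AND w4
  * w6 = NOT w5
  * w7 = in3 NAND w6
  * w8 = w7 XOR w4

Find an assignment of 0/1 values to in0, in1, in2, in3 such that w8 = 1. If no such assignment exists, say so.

Check with in0=1, in1=0, in2=1, in3=0:
w1 = in1 NAND in2 = 0 NAND 1 = 1
w2 = NOT w1 = NOT 1 = 0
w3 = w2 NAND w1 = 0 NAND 1 = 1
w4 = w3 NAND in0 = 1 NAND 1 = 0
w5 = w3 AND w4 = 1 AND 0 = 0
w6 = NOT w5 = NOT 0 = 1
w7 = in3 NAND w6 = 0 NAND 1 = 1
w8 = w7 XOR w4 = 1 XOR 0 = 1
So w8 = 1 as required.

in0=1, in1=0, in2=1, in3=0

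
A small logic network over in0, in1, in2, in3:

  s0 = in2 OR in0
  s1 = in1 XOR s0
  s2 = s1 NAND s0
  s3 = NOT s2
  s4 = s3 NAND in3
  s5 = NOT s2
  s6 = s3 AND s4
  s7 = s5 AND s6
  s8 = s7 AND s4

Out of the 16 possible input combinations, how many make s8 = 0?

13

s8 = s7 AND s4 must be 0, so at least one of s7, s4 is 0.
Enumerating the 16 input combinations, 13 give s8 = 0 and 3 give s8 = 1.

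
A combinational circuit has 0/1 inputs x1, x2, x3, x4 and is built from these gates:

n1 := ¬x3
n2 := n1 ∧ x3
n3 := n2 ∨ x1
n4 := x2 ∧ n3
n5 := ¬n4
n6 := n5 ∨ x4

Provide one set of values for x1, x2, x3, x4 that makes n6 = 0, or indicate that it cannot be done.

x1=1, x2=1, x3=0, x4=0

n6 = n5 ∨ x4 must be 0, so both n5 = 0 and x4 = 0.
n5 = ¬n4 must be 0, so n4 = 1.
Check with x1=1, x2=1, x3=0, x4=0:
n1 = ¬x3 = ¬0 = 1
n2 = n1 ∧ x3 = 1 ∧ 0 = 0
n3 = n2 ∨ x1 = 0 ∨ 1 = 1
n4 = x2 ∧ n3 = 1 ∧ 1 = 1
n5 = ¬n4 = ¬1 = 0
n6 = n5 ∨ x4 = 0 ∨ 0 = 0
So n6 = 0 as required.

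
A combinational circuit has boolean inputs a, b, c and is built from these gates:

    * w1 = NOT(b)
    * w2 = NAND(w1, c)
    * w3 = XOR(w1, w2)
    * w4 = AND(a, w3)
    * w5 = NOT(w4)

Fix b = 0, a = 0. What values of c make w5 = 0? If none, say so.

no solution exists

With b = 0, a = 0 fixed, none of the 2 settings of c give w5 = 0.
For example, with c=1:
w1 = NOT(b) = NOT 0 = 1
w2 = NAND(w1, c) = NAND(1, 1) = 0
w3 = XOR(w1, w2) = XOR(1, 0) = 1
w4 = AND(a, w3) = AND(0, 1) = 0
w5 = NOT(w4) = NOT 0 = 1
giving w5 = 1 ≠ 0.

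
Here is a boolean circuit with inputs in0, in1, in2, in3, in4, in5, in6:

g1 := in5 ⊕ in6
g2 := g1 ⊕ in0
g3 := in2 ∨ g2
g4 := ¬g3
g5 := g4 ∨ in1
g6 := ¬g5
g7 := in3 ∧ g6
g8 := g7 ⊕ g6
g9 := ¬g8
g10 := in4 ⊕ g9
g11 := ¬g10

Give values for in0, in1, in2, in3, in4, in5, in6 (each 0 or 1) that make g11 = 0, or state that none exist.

in0=0, in1=0, in2=1, in3=0, in4=1, in5=0, in6=1

g11 = ¬g10 must be 0, so g10 = 1.
g10 = in4 ⊕ g9 must be 1, so in4 and g9 differ.
Check with in0=0, in1=0, in2=1, in3=0, in4=1, in5=0, in6=1:
g1 = in5 ⊕ in6 = 0 ⊕ 1 = 1
g2 = g1 ⊕ in0 = 1 ⊕ 0 = 1
g3 = in2 ∨ g2 = 1 ∨ 1 = 1
g4 = ¬g3 = ¬1 = 0
g5 = g4 ∨ in1 = 0 ∨ 0 = 0
g6 = ¬g5 = ¬0 = 1
g7 = in3 ∧ g6 = 0 ∧ 1 = 0
g8 = g7 ⊕ g6 = 0 ⊕ 1 = 1
g9 = ¬g8 = ¬1 = 0
g10 = in4 ⊕ g9 = 1 ⊕ 0 = 1
g11 = ¬g10 = ¬1 = 0
So g11 = 0 as required.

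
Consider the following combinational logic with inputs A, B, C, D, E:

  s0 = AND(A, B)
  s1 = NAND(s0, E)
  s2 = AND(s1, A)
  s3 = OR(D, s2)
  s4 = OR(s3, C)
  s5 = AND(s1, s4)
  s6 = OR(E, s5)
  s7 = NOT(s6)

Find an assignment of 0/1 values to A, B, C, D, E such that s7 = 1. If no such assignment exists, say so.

s7 = NOT(s6) must be 1, so s6 = 0.
s6 = OR(E, s5) must be 0, so both E = 0 and s5 = 0.
s5 = AND(s1, s4) must be 0, so at least one of s1, s4 is 0.
Check with A=0, B=0, C=0, D=0, E=0:
s0 = AND(A, B) = AND(0, 0) = 0
s1 = NAND(s0, E) = NAND(0, 0) = 1
s2 = AND(s1, A) = AND(1, 0) = 0
s3 = OR(D, s2) = OR(0, 0) = 0
s4 = OR(s3, C) = OR(0, 0) = 0
s5 = AND(s1, s4) = AND(1, 0) = 0
s6 = OR(E, s5) = OR(0, 0) = 0
s7 = NOT(s6) = NOT 0 = 1
So s7 = 1 as required.

A=0, B=0, C=0, D=0, E=0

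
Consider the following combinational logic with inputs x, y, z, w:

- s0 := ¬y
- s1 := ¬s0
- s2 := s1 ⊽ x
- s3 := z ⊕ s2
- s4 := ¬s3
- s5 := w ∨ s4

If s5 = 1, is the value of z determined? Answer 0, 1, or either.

Both values of z occur among assignments with s5 = 1:
  z=0: x=0, y=0, z=0, w=1
  z=1: x=0, y=0, z=1, w=0

either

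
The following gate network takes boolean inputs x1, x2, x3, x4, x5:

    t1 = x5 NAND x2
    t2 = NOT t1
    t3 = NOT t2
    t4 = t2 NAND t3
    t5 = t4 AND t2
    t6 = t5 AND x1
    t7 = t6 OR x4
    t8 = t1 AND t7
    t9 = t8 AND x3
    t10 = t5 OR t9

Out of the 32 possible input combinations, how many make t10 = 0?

t10 = t5 OR t9 must be 0, so both t5 = 0 and t9 = 0.
Enumerating the 32 input combinations, 18 give t10 = 0 and 14 give t10 = 1.

18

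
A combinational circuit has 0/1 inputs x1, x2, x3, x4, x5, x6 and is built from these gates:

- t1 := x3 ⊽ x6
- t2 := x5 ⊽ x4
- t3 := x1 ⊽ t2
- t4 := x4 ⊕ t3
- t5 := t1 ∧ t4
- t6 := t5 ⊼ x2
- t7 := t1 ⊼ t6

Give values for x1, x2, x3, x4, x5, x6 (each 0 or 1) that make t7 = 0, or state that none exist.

x1=1, x2=1, x3=0, x4=0, x5=0, x6=0

t7 = t1 ⊼ t6 must be 0, so both t1 = 1 and t6 = 1.
t1 = x3 ⊽ x6 must be 1, so both x3 = 0 and x6 = 0.
Check with x1=1, x2=1, x3=0, x4=0, x5=0, x6=0:
t1 = x3 ⊽ x6 = 0 ⊽ 0 = 1
t2 = x5 ⊽ x4 = 0 ⊽ 0 = 1
t3 = x1 ⊽ t2 = 1 ⊽ 1 = 0
t4 = x4 ⊕ t3 = 0 ⊕ 0 = 0
t5 = t1 ∧ t4 = 1 ∧ 0 = 0
t6 = t5 ⊼ x2 = 0 ⊼ 1 = 1
t7 = t1 ⊼ t6 = 1 ⊼ 1 = 0
So t7 = 0 as required.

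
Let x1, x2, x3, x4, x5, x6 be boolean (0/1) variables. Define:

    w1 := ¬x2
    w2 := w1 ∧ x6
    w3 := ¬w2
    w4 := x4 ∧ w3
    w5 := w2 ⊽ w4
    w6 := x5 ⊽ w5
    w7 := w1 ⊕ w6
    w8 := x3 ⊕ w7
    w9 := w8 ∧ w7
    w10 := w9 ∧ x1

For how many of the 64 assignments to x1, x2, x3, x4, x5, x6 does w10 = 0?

57

w10 = w9 ∧ x1 must be 0, so at least one of w9, x1 is 0.
Enumerating the 64 input combinations, 57 give w10 = 0 and 7 give w10 = 1.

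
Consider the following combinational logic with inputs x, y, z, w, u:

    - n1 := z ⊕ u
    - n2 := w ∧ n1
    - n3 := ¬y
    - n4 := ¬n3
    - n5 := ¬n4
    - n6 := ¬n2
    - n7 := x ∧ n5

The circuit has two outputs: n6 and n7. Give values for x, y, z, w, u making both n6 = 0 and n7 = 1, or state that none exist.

Check with x=1 y=0 z=1 w=1 u=0:
n1 = z ⊕ u = 1 ⊕ 0 = 1
n2 = w ∧ n1 = 1 ∧ 1 = 1
n3 = ¬y = ¬0 = 1
n4 = ¬n3 = ¬1 = 0
n5 = ¬n4 = ¬0 = 1
n6 = ¬n2 = ¬1 = 0
n7 = x ∧ n5 = 1 ∧ 1 = 1
So n6 = 0 and n7 = 1.

x=1 y=0 z=1 w=1 u=0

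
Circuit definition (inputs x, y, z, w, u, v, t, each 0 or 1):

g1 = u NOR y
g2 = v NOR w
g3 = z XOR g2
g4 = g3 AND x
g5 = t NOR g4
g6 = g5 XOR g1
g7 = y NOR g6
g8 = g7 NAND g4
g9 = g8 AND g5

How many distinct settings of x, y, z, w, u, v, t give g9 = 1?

g9 = g8 AND g5 must be 1, so both g8 = 1 and g5 = 1.
g8 = g7 NAND g4 must be 1, so at least one of g7, g4 is 0.
g5 = t NOR g4 must be 1, so both t = 0 and g4 = 0.
Enumerating the 128 input combinations, 48 give g9 = 1 and 80 give g9 = 0.

48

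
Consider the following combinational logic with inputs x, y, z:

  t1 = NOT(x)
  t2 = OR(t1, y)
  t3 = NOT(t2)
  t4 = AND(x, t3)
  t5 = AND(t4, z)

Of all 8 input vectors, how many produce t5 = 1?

1

t5 = AND(t4, z) must be 1, so both t4 = 1 and z = 1.
Enumerating the 8 input combinations, 1 give t5 = 1 and 7 give t5 = 0.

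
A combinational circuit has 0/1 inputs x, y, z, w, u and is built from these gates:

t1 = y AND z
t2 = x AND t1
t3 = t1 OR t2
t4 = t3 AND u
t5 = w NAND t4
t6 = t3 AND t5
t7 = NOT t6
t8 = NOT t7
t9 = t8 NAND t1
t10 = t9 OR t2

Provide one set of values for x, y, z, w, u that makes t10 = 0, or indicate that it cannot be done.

t10 = t9 OR t2 must be 0, so both t9 = 0 and t2 = 0.
t9 = t8 NAND t1 must be 0, so both t8 = 1 and t1 = 1.
Check with x=0, y=1, z=1, w=0, u=1:
t1 = y AND z = 1 AND 1 = 1
t2 = x AND t1 = 0 AND 1 = 0
t3 = t1 OR t2 = 1 OR 0 = 1
t4 = t3 AND u = 1 AND 1 = 1
t5 = w NAND t4 = 0 NAND 1 = 1
t6 = t3 AND t5 = 1 AND 1 = 1
t7 = NOT t6 = NOT 1 = 0
t8 = NOT t7 = NOT 0 = 1
t9 = t8 NAND t1 = 1 NAND 1 = 0
t10 = t9 OR t2 = 0 OR 0 = 0
So t10 = 0 as required.

x=0, y=1, z=1, w=0, u=1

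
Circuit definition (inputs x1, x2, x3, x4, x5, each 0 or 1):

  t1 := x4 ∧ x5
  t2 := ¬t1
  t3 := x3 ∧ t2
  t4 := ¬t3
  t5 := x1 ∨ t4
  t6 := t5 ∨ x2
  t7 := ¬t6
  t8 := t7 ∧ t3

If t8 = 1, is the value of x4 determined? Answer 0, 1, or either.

either

Both values of x4 occur among assignments with t8 = 1:
  x4=0: x1=0, x2=0, x3=1, x4=0, x5=0
  x4=1: x1=0, x2=0, x3=1, x4=1, x5=0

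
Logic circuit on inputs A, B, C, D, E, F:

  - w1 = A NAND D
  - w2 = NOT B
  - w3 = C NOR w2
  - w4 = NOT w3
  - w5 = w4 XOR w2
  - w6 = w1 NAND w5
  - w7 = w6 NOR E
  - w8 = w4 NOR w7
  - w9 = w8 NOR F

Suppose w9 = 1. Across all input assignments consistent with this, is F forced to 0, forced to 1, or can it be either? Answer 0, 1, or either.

0

w9 = w8 NOR F must be 1, so both w8 = 0 and F = 0.
Every assignment with w9 = 1 has F = 0; there are 24 such assignment(s).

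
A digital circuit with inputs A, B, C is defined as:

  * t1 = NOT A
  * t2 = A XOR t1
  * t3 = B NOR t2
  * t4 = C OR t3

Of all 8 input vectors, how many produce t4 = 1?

4

t4 = C OR t3 must be 1, so at least one of C, t3 is 1.
Enumerating the 8 input combinations, 4 give t4 = 1 and 4 give t4 = 0.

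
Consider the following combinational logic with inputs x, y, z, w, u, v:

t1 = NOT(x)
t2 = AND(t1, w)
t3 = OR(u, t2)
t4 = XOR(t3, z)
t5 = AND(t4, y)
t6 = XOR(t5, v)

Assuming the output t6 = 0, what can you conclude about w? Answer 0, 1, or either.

Both values of w occur among assignments with t6 = 0:
  w=0: x=0, y=0, z=0, w=0, u=0, v=0
  w=1: x=0, y=0, z=0, w=1, u=0, v=0

either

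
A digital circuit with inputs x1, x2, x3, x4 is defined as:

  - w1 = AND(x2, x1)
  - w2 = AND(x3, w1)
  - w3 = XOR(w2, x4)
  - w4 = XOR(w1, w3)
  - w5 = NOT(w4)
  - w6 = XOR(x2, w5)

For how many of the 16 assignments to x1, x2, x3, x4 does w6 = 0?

8

w6 = XOR(x2, w5) must be 0, so x2 and w5 are equal.
Enumerating the 16 input combinations, 8 give w6 = 0 and 8 give w6 = 1.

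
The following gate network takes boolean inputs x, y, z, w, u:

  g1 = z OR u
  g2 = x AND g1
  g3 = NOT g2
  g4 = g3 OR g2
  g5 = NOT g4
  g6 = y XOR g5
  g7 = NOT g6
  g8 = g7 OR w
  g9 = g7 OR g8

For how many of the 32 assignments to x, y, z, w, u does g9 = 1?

24

g9 = g7 OR g8 must be 1, so at least one of g7, g8 is 1.
Enumerating the 32 input combinations, 24 give g9 = 1 and 8 give g9 = 0.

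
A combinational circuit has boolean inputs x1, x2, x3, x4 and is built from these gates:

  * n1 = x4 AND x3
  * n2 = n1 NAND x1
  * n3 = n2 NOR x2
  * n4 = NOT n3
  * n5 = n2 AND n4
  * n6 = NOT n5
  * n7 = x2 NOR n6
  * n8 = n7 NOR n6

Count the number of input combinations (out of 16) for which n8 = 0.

9

n8 = n7 NOR n6 must be 0, so at least one of n7, n6 is 1.
Enumerating the 16 input combinations, 9 give n8 = 0 and 7 give n8 = 1.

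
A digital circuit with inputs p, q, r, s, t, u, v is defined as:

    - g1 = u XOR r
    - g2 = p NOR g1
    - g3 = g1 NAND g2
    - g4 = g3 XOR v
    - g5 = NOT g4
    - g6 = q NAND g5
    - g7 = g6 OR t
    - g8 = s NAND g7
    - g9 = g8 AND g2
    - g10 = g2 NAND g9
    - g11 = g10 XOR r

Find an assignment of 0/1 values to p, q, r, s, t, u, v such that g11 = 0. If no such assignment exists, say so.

g11 = g10 XOR r must be 0, so g10 and r are equal.
Check with p=0, q=1, r=0, s=0, t=1, u=0, v=0:
g1 = u XOR r = 0 XOR 0 = 0
g2 = p NOR g1 = 0 NOR 0 = 1
g3 = g1 NAND g2 = 0 NAND 1 = 1
g4 = g3 XOR v = 1 XOR 0 = 1
g5 = NOT g4 = NOT 1 = 0
g6 = q NAND g5 = 1 NAND 0 = 1
g7 = g6 OR t = 1 OR 1 = 1
g8 = s NAND g7 = 0 NAND 1 = 1
g9 = g8 AND g2 = 1 AND 1 = 1
g10 = g2 NAND g9 = 1 NAND 1 = 0
g11 = g10 XOR r = 0 XOR 0 = 0
So g11 = 0 as required.

p=0, q=1, r=0, s=0, t=1, u=0, v=0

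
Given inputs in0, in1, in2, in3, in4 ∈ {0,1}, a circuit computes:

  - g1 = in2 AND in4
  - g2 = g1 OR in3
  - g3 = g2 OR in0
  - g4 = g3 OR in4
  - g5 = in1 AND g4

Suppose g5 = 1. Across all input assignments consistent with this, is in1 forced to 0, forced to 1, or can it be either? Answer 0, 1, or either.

g5 = in1 AND g4 must be 1, so both in1 = 1 and g4 = 1.
g4 = g3 OR in4 must be 1, so at least one of g3, in4 is 1.
Every assignment with g5 = 1 has in1 = 1; there are 14 such assignment(s).

1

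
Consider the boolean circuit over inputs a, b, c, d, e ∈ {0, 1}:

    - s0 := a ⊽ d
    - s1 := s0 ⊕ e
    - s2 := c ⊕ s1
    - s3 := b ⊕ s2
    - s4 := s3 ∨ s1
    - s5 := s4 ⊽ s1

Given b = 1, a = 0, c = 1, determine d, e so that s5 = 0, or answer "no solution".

Check with b = 1, a = 0, c = 1 and d=1, e=1:
s0 = a ⊽ d = 0 ⊽ 1 = 0
s1 = s0 ⊕ e = 0 ⊕ 1 = 1
s2 = c ⊕ s1 = 1 ⊕ 1 = 0
s3 = b ⊕ s2 = 1 ⊕ 0 = 1
s4 = s3 ∨ s1 = 1 ∨ 1 = 1
s5 = s4 ⊽ s1 = 1 ⊽ 1 = 0
So s5 = 0.

d=1, e=1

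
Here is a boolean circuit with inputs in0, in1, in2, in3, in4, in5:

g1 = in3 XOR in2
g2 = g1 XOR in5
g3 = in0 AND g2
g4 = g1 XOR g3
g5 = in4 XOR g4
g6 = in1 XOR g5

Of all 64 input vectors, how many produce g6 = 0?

32

g6 = in1 XOR g5 must be 0, so in1 and g5 are equal.
Enumerating the 64 input combinations, 32 give g6 = 0 and 32 give g6 = 1.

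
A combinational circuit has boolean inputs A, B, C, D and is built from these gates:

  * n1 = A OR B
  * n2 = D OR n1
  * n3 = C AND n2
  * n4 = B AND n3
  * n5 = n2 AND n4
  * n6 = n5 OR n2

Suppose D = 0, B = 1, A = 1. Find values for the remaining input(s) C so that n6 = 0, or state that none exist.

no solution exists

With D = 0, B = 1, A = 1 fixed, none of the 2 settings of C give n6 = 0.
For example, with C=1:
n1 = A OR B = 1 OR 1 = 1
n2 = D OR n1 = 0 OR 1 = 1
n3 = C AND n2 = 1 AND 1 = 1
n4 = B AND n3 = 1 AND 1 = 1
n5 = n2 AND n4 = 1 AND 1 = 1
n6 = n5 OR n2 = 1 OR 1 = 1
giving n6 = 1 ≠ 0.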